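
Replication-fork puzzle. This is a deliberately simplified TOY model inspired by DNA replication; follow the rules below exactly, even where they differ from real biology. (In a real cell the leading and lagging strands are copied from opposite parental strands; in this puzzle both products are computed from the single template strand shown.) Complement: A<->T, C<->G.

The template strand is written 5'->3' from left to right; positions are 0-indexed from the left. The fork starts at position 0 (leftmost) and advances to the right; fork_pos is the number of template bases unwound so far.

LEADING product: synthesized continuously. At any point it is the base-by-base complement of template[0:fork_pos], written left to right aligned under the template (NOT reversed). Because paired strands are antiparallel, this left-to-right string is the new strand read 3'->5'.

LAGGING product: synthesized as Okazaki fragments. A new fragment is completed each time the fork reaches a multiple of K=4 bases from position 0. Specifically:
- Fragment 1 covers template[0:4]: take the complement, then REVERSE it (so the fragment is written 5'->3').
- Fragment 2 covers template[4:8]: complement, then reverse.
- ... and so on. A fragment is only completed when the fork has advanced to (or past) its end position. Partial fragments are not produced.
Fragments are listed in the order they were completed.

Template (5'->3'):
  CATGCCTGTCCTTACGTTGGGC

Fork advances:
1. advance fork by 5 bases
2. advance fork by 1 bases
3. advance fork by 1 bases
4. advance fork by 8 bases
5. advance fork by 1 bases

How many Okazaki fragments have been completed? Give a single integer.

Step 1: advance 5 -> fork_pos = 0 + 5 = 5. Reached multiple(s) of 4: 4 -> fragment 1 completed (1 total).
Step 2: advance 1 -> fork_pos = 5 + 1 = 6. Next multiple of 4 is 8 (not reached); still 1 fragment(s).
Step 3: advance 1 -> fork_pos = 6 + 1 = 7. Next multiple of 4 is 8 (not reached); still 1 fragment(s).
Step 4: advance 8 -> fork_pos = 7 + 8 = 15. Reached multiple(s) of 4: 8, 12 -> fragments 2-3 completed (3 total).
Step 5: advance 1 -> fork_pos = 15 + 1 = 16. Reached multiple(s) of 4: 16 -> fragment 4 completed (4 total).
Check: final fork_pos = 16; the multiples of 4 that are <= 16 are 4..16 -> 16 // 4 = 4 completed fragment(s).

Answer: 4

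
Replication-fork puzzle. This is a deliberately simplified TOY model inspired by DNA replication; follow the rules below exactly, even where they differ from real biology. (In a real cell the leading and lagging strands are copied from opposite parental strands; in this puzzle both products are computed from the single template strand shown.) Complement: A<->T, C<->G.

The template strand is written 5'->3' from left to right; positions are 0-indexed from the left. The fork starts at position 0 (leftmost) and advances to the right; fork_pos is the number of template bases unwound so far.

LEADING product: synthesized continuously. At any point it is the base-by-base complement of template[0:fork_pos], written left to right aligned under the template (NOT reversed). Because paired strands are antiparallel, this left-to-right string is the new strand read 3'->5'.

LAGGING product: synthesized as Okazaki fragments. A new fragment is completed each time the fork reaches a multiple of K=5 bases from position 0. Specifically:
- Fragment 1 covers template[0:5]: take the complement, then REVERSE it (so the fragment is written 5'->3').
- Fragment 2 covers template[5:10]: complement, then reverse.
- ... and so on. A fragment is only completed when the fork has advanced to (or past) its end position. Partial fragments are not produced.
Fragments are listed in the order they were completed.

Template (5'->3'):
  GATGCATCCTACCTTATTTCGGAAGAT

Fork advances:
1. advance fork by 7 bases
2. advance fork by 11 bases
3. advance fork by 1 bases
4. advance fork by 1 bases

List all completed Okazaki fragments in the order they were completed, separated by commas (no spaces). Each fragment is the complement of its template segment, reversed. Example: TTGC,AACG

Step 1: advance 7 -> fork_pos = 0 + 7 = 7. Reached multiple(s) of 5: 5 -> fragment 1 completed (1 total).
Step 2: advance 11 -> fork_pos = 7 + 11 = 18. Reached multiple(s) of 5: 10, 15 -> fragments 2-3 completed (3 total).
Step 3: advance 1 -> fork_pos = 18 + 1 = 19. Next multiple of 5 is 20 (not reached); still 3 fragment(s).
Step 4: advance 1 -> fork_pos = 19 + 1 = 20. Reached multiple(s) of 5: 20 -> fragment 4 completed (4 total).
Final fork_pos = 20, so 4 fragment(s) are complete. Build each: template segment -> complement -> reverse.
Fragment 1: template[0:5] = GATGC -> complement CTACG -> reversed GCATC
Fragment 2: template[5:10] = ATCCT -> complement TAGGA -> reversed AGGAT
Fragment 3: template[10:15] = ACCTT -> complement TGGAA -> reversed AAGGT
Fragment 4: template[15:20] = ATTTC -> complement TAAAG -> reversed GAAAT

Answer: GCATC,AGGAT,AAGGT,GAAAT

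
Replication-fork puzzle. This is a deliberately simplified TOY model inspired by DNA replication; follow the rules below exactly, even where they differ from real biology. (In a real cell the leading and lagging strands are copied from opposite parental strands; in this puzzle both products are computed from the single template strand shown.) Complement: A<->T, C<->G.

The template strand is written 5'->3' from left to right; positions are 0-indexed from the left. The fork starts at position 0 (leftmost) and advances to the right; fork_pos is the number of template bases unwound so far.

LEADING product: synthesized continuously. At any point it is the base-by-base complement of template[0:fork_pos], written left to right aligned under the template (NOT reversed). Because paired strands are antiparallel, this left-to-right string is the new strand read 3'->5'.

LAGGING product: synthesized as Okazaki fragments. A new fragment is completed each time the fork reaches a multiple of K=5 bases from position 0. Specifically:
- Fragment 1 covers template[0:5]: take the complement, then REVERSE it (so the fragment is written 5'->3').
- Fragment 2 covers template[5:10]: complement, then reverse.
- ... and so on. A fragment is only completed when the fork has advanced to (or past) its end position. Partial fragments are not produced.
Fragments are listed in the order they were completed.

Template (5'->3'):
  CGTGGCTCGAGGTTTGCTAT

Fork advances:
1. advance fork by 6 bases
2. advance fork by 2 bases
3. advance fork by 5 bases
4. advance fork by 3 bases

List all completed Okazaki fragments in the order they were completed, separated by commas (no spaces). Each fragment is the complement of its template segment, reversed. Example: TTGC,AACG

Step 1: advance 6 -> fork_pos = 0 + 6 = 6. Reached multiple(s) of 5: 5 -> fragment 1 completed (1 total).
Step 2: advance 2 -> fork_pos = 6 + 2 = 8. Next multiple of 5 is 10 (not reached); still 1 fragment(s).
Step 3: advance 5 -> fork_pos = 8 + 5 = 13. Reached multiple(s) of 5: 10 -> fragment 2 completed (2 total).
Step 4: advance 3 -> fork_pos = 13 + 3 = 16. Reached multiple(s) of 5: 15 -> fragment 3 completed (3 total).
Final fork_pos = 16, so 3 fragment(s) are complete. Build each: template segment -> complement -> reverse.
Fragment 1: template[0:5] = CGTGG -> complement GCACC -> reversed CCACG
Fragment 2: template[5:10] = CTCGA -> complement GAGCT -> reversed TCGAG
Fragment 3: template[10:15] = GGTTT -> complement CCAAA -> reversed AAACC

Answer: CCACG,TCGAG,AAACC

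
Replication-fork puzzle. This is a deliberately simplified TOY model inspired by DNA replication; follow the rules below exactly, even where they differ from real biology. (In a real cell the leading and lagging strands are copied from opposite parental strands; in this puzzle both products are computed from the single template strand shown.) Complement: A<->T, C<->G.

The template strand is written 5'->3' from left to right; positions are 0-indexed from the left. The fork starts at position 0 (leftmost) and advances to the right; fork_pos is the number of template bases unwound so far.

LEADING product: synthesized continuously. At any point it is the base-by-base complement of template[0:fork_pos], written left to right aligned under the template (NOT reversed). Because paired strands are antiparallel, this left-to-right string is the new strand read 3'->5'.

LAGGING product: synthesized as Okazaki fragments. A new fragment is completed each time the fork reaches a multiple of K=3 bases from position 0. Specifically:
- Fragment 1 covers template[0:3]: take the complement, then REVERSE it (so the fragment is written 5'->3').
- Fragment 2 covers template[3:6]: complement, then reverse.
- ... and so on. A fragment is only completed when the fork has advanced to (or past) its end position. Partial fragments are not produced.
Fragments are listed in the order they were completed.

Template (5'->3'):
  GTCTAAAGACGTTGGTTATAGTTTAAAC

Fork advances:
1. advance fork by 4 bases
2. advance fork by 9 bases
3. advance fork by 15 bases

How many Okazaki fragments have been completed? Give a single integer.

Answer: 9

Derivation:
Step 1: advance 4 -> fork_pos = 0 + 4 = 4. Reached multiple(s) of 3: 3 -> fragment 1 completed (1 total).
Step 2: advance 9 -> fork_pos = 4 + 9 = 13. Reached multiple(s) of 3: 6, 9, 12 -> fragments 2-4 completed (4 total).
Step 3: advance 15 -> fork_pos = 13 + 15 = 28. Reached multiple(s) of 3: 15, 18, 21, 24, 27 -> fragments 5-9 completed (9 total).
Check: final fork_pos = 28; the multiples of 3 that are <= 28 are 3..27 -> 28 // 3 = 9 completed fragment(s).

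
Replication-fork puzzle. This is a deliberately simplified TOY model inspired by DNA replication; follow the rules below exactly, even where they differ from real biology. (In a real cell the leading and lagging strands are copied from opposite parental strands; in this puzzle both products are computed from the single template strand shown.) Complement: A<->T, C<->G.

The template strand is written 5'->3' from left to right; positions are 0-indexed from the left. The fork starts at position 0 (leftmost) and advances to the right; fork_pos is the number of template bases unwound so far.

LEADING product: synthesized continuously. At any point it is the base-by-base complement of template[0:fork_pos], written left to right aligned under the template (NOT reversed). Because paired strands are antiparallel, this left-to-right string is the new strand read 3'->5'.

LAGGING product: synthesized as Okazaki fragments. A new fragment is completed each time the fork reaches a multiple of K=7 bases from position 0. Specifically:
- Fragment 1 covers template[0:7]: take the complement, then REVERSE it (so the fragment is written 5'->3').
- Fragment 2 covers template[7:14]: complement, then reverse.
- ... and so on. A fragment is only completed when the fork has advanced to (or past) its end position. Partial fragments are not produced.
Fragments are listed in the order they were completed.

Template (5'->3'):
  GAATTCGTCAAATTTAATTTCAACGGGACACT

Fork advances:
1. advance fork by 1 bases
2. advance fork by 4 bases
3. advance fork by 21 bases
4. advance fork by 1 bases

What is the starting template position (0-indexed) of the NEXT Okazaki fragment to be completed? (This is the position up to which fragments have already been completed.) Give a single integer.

Answer: 21

Derivation:
Step 1: advance 1 -> fork_pos = 0 + 1 = 1. Next multiple of 7 is 7 (not reached); still 0 fragment(s).
Step 2: advance 4 -> fork_pos = 1 + 4 = 5. Next multiple of 7 is 7 (not reached); still 0 fragment(s).
Step 3: advance 21 -> fork_pos = 5 + 21 = 26. Reached multiple(s) of 7: 7, 14, 21 -> fragments 1-3 completed (3 total).
Step 4: advance 1 -> fork_pos = 26 + 1 = 27. Next multiple of 7 is 28 (not reached); still 3 fragment(s).
3 fragment(s) completed, covering template[0:21] (3 x 7 = 21). The next fragment, fragment 4, covers template[21:28], so it starts at position 21.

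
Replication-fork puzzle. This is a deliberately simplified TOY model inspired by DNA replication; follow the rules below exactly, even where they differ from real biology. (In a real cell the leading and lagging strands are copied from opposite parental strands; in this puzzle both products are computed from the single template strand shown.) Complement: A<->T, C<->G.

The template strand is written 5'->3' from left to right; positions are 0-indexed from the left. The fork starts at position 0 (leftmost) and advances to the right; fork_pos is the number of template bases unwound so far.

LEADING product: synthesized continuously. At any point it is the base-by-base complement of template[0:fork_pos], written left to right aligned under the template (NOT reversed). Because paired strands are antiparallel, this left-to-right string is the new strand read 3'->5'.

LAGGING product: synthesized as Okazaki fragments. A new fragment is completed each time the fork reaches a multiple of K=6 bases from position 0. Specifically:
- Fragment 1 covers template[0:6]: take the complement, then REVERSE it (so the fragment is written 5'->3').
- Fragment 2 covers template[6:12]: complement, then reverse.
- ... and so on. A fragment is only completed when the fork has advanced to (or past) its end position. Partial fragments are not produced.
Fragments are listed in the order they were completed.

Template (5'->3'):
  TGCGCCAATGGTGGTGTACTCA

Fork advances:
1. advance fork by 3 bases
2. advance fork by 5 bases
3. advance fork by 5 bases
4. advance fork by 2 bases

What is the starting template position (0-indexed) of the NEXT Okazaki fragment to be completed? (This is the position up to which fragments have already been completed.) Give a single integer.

Answer: 12

Derivation:
Step 1: advance 3 -> fork_pos = 0 + 3 = 3. Next multiple of 6 is 6 (not reached); still 0 fragment(s).
Step 2: advance 5 -> fork_pos = 3 + 5 = 8. Reached multiple(s) of 6: 6 -> fragment 1 completed (1 total).
Step 3: advance 5 -> fork_pos = 8 + 5 = 13. Reached multiple(s) of 6: 12 -> fragment 2 completed (2 total).
Step 4: advance 2 -> fork_pos = 13 + 2 = 15. Next multiple of 6 is 18 (not reached); still 2 fragment(s).
2 fragment(s) completed, covering template[0:12] (2 x 6 = 12). The next fragment, fragment 3, covers template[12:18], so it starts at position 12.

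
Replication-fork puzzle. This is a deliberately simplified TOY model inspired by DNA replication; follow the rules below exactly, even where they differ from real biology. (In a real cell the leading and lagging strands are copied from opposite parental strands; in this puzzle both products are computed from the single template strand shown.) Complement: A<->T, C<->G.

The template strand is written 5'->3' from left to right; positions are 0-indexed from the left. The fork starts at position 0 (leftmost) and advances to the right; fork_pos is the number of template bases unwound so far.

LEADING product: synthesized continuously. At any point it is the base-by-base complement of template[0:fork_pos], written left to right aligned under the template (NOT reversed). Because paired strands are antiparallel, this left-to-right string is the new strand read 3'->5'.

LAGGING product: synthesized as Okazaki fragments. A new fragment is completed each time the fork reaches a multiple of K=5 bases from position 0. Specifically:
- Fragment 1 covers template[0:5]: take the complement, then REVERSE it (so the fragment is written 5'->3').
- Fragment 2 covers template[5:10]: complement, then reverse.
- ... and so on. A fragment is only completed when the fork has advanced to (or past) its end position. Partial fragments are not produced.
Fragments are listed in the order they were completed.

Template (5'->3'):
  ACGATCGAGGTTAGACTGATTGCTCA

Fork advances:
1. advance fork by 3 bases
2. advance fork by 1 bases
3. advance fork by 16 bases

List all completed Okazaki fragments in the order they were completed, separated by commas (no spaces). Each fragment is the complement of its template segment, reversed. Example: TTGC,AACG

Answer: ATCGT,CCTCG,TCTAA,ATCAG

Derivation:
Step 1: advance 3 -> fork_pos = 0 + 3 = 3. Next multiple of 5 is 5 (not reached); still 0 fragment(s).
Step 2: advance 1 -> fork_pos = 3 + 1 = 4. Next multiple of 5 is 5 (not reached); still 0 fragment(s).
Step 3: advance 16 -> fork_pos = 4 + 16 = 20. Reached multiple(s) of 5: 5, 10, 15, 20 -> fragments 1-4 completed (4 total).
Final fork_pos = 20, so 4 fragment(s) are complete. Build each: template segment -> complement -> reverse.
Fragment 1: template[0:5] = ACGAT -> complement TGCTA -> reversed ATCGT
Fragment 2: template[5:10] = CGAGG -> complement GCTCC -> reversed CCTCG
Fragment 3: template[10:15] = TTAGA -> complement AATCT -> reversed TCTAA
Fragment 4: template[15:20] = CTGAT -> complement GACTA -> reversed ATCAG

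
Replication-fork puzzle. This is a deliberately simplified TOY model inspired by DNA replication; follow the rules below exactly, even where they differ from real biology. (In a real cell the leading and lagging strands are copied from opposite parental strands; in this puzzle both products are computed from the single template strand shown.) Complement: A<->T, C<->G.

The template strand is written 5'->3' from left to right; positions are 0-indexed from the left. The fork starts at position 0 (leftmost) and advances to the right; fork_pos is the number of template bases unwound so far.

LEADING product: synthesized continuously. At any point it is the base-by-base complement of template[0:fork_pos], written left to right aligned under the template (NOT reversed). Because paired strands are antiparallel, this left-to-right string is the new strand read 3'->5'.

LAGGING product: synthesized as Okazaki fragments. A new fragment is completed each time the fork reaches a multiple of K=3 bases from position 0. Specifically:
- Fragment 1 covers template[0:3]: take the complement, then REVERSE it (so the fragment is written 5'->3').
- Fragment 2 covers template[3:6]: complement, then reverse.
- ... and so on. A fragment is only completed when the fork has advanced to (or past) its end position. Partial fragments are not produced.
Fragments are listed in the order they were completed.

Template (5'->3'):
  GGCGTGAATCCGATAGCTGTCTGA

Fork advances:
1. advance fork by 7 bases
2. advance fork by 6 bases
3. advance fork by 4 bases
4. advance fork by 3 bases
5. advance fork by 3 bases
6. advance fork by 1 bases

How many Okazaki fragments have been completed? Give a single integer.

Step 1: advance 7 -> fork_pos = 0 + 7 = 7. Reached multiple(s) of 3: 3, 6 -> fragments 1-2 completed (2 total).
Step 2: advance 6 -> fork_pos = 7 + 6 = 13. Reached multiple(s) of 3: 9, 12 -> fragments 3-4 completed (4 total).
Step 3: advance 4 -> fork_pos = 13 + 4 = 17. Reached multiple(s) of 3: 15 -> fragment 5 completed (5 total).
Step 4: advance 3 -> fork_pos = 17 + 3 = 20. Reached multiple(s) of 3: 18 -> fragment 6 completed (6 total).
Step 5: advance 3 -> fork_pos = 20 + 3 = 23. Reached multiple(s) of 3: 21 -> fragment 7 completed (7 total).
Step 6: advance 1 -> fork_pos = 23 + 1 = 24. Reached multiple(s) of 3: 24 -> fragment 8 completed (8 total).
Check: final fork_pos = 24; the multiples of 3 that are <= 24 are 3..24 -> 24 // 3 = 8 completed fragment(s).

Answer: 8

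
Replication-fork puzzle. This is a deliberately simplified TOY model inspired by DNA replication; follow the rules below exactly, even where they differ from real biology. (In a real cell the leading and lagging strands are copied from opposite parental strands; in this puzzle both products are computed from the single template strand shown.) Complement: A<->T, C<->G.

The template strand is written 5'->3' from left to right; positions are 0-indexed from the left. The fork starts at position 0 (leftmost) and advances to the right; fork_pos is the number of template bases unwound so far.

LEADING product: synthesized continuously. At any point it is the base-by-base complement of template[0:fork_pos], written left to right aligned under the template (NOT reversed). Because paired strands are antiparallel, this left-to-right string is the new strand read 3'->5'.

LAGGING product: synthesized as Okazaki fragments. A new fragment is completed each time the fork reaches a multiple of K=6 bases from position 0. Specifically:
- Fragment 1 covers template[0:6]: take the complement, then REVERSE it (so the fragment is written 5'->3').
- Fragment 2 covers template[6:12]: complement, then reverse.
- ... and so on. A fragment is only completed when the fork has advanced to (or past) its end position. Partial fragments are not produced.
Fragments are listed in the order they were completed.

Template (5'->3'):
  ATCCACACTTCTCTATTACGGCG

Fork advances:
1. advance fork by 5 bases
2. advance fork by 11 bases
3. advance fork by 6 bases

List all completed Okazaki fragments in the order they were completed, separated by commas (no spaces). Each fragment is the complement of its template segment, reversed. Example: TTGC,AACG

Step 1: advance 5 -> fork_pos = 0 + 5 = 5. Next multiple of 6 is 6 (not reached); still 0 fragment(s).
Step 2: advance 11 -> fork_pos = 5 + 11 = 16. Reached multiple(s) of 6: 6, 12 -> fragments 1-2 completed (2 total).
Step 3: advance 6 -> fork_pos = 16 + 6 = 22. Reached multiple(s) of 6: 18 -> fragment 3 completed (3 total).
Final fork_pos = 22, so 3 fragment(s) are complete. Build each: template segment -> complement -> reverse.
Fragment 1: template[0:6] = ATCCAC -> complement TAGGTG -> reversed GTGGAT
Fragment 2: template[6:12] = ACTTCT -> complement TGAAGA -> reversed AGAAGT
Fragment 3: template[12:18] = CTATTA -> complement GATAAT -> reversed TAATAG

Answer: GTGGAT,AGAAGT,TAATAG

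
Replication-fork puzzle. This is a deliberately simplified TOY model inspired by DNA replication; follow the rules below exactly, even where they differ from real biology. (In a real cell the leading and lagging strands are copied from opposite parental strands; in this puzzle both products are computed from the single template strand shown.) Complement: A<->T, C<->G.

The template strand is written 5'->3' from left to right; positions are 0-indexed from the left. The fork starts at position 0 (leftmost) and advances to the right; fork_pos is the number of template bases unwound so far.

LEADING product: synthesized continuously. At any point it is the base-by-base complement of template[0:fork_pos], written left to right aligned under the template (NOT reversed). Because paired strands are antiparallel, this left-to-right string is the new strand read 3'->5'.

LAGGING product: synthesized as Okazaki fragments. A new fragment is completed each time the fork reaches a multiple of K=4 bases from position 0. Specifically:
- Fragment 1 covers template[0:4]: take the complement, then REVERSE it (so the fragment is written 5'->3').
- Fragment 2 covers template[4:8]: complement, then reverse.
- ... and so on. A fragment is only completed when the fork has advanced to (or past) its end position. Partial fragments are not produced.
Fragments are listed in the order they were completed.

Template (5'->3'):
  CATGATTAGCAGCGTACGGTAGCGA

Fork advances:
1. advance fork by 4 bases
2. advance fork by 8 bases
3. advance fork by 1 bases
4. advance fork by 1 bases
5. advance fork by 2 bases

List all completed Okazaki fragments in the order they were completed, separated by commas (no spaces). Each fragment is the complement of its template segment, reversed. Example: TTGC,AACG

Answer: CATG,TAAT,CTGC,TACG

Derivation:
Step 1: advance 4 -> fork_pos = 0 + 4 = 4. Reached multiple(s) of 4: 4 -> fragment 1 completed (1 total).
Step 2: advance 8 -> fork_pos = 4 + 8 = 12. Reached multiple(s) of 4: 8, 12 -> fragments 2-3 completed (3 total).
Step 3: advance 1 -> fork_pos = 12 + 1 = 13. Next multiple of 4 is 16 (not reached); still 3 fragment(s).
Step 4: advance 1 -> fork_pos = 13 + 1 = 14. Next multiple of 4 is 16 (not reached); still 3 fragment(s).
Step 5: advance 2 -> fork_pos = 14 + 2 = 16. Reached multiple(s) of 4: 16 -> fragment 4 completed (4 total).
Final fork_pos = 16, so 4 fragment(s) are complete. Build each: template segment -> complement -> reverse.
Fragment 1: template[0:4] = CATG -> complement GTAC -> reversed CATG
Fragment 2: template[4:8] = ATTA -> complement TAAT -> reversed TAAT
Fragment 3: template[8:12] = GCAG -> complement CGTC -> reversed CTGC
Fragment 4: template[12:16] = CGTA -> complement GCAT -> reversed TACG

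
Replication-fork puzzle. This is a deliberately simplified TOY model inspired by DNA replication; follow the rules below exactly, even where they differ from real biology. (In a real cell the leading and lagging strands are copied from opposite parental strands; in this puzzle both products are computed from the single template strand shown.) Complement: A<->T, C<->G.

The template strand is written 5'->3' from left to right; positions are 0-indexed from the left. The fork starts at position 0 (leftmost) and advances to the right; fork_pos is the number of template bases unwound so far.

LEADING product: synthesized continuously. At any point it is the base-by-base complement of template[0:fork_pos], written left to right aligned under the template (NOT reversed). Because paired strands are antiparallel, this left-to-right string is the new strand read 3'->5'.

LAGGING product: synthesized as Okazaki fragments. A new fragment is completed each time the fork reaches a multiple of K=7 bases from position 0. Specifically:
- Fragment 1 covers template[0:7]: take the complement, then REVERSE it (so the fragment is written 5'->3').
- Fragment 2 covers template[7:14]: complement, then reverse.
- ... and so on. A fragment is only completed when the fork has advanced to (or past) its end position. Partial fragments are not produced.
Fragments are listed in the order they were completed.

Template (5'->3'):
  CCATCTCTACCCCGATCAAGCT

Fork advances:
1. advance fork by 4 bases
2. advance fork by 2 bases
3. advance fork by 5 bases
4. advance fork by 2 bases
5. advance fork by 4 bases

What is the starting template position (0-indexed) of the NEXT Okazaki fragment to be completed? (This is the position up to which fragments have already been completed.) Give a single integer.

Step 1: advance 4 -> fork_pos = 0 + 4 = 4. Next multiple of 7 is 7 (not reached); still 0 fragment(s).
Step 2: advance 2 -> fork_pos = 4 + 2 = 6. Next multiple of 7 is 7 (not reached); still 0 fragment(s).
Step 3: advance 5 -> fork_pos = 6 + 5 = 11. Reached multiple(s) of 7: 7 -> fragment 1 completed (1 total).
Step 4: advance 2 -> fork_pos = 11 + 2 = 13. Next multiple of 7 is 14 (not reached); still 1 fragment(s).
Step 5: advance 4 -> fork_pos = 13 + 4 = 17. Reached multiple(s) of 7: 14 -> fragment 2 completed (2 total).
2 fragment(s) completed, covering template[0:14] (2 x 7 = 14). The next fragment, fragment 3, covers template[14:21], so it starts at position 14.

Answer: 14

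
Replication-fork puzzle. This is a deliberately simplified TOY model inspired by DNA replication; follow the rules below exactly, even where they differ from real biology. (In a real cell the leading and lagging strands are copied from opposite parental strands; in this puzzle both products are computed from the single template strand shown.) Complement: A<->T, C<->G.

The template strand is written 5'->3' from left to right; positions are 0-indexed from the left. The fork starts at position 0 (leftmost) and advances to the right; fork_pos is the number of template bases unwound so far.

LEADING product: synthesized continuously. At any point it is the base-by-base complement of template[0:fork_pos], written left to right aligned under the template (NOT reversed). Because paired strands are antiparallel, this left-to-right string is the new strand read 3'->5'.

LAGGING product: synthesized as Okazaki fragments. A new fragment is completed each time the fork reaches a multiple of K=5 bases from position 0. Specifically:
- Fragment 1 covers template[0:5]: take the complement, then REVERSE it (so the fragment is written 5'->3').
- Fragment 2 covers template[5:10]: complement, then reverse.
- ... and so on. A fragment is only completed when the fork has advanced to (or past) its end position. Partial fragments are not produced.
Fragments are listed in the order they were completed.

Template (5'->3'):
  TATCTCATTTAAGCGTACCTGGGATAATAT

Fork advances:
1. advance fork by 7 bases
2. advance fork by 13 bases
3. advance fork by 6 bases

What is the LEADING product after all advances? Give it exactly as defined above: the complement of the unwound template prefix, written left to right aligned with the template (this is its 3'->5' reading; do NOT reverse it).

Step 1: advance 7 -> fork_pos = 0 + 7 = 7.
Step 2: advance 13 -> fork_pos = 7 + 13 = 20.
Step 3: advance 6 -> fork_pos = 20 + 6 = 26.
Unwound prefix: template[0:26] = TATCTCATTTAAGCGTACCTGGGATA
Complement it base by base (A<->T, C<->G), keeping left-to-right order:
  [0:5] TATCT -> ATAGA
  [5:10] CATTT -> GTAAA
  [10:15] AAGCG -> TTCGC
  [15:20] TACCT -> ATGGA
  [20:25] GGGAT -> CCCTA
  [25:26] A -> T
Concatenate: ATAGAGTAAATTCGCATGGACCCTAT (length 26; written aligned with the template, i.e. 3'->5').

Answer: ATAGAGTAAATTCGCATGGACCCTAT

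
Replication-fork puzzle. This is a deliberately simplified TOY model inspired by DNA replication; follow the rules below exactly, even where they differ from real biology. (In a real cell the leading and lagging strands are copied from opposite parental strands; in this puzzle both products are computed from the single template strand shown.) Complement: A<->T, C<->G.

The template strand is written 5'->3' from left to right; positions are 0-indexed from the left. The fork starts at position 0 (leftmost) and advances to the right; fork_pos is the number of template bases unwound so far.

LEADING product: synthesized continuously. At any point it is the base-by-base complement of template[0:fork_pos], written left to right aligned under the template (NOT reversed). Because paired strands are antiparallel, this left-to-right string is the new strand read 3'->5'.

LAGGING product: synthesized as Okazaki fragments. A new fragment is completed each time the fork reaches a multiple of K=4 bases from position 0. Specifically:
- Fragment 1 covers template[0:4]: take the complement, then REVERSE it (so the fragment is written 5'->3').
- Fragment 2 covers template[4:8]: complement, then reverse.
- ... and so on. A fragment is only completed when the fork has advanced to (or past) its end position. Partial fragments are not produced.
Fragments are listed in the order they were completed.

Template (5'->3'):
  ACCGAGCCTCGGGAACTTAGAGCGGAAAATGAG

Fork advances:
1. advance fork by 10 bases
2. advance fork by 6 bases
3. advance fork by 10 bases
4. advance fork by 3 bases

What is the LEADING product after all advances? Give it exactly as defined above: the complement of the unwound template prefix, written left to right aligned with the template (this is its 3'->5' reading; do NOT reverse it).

Answer: TGGCTCGGAGCCCTTGAATCTCGCCTTTT

Derivation:
Step 1: advance 10 -> fork_pos = 0 + 10 = 10.
Step 2: advance 6 -> fork_pos = 10 + 6 = 16.
Step 3: advance 10 -> fork_pos = 16 + 10 = 26.
Step 4: advance 3 -> fork_pos = 26 + 3 = 29.
Unwound prefix: template[0:29] = ACCGAGCCTCGGGAACTTAGAGCGGAAAA
Complement it base by base (A<->T, C<->G), keeping left-to-right order:
  [0:5] ACCGA -> TGGCT
  [5:10] GCCTC -> CGGAG
  [10:15] GGGAA -> CCCTT
  [15:20] CTTAG -> GAATC
  [20:25] AGCGG -> TCGCC
  [25:29] AAAA -> TTTT
Concatenate: TGGCTCGGAGCCCTTGAATCTCGCCTTTT (length 29; written aligned with the template, i.e. 3'->5').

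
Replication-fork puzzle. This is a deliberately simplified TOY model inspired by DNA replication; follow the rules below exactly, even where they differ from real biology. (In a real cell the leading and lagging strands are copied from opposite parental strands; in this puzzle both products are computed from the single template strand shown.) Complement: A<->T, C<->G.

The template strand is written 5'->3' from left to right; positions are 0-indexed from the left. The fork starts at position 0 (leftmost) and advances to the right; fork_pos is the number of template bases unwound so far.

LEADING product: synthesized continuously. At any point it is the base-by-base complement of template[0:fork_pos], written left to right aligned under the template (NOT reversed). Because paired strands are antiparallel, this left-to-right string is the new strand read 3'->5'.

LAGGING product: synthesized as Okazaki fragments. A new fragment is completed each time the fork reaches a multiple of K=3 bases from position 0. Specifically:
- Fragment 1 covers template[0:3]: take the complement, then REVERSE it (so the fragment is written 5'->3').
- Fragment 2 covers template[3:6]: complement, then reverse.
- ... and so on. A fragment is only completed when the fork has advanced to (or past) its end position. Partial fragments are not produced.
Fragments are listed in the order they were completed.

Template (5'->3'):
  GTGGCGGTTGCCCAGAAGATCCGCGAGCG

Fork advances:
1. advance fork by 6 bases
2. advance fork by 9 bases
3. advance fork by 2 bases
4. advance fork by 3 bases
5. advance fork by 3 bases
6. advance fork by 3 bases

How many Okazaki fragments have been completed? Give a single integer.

Step 1: advance 6 -> fork_pos = 0 + 6 = 6. Reached multiple(s) of 3: 3, 6 -> fragments 1-2 completed (2 total).
Step 2: advance 9 -> fork_pos = 6 + 9 = 15. Reached multiple(s) of 3: 9, 12, 15 -> fragments 3-5 completed (5 total).
Step 3: advance 2 -> fork_pos = 15 + 2 = 17. Next multiple of 3 is 18 (not reached); still 5 fragment(s).
Step 4: advance 3 -> fork_pos = 17 + 3 = 20. Reached multiple(s) of 3: 18 -> fragment 6 completed (6 total).
Step 5: advance 3 -> fork_pos = 20 + 3 = 23. Reached multiple(s) of 3: 21 -> fragment 7 completed (7 total).
Step 6: advance 3 -> fork_pos = 23 + 3 = 26. Reached multiple(s) of 3: 24 -> fragment 8 completed (8 total).
Check: final fork_pos = 26; the multiples of 3 that are <= 26 are 3..24 -> 26 // 3 = 8 completed fragment(s).

Answer: 8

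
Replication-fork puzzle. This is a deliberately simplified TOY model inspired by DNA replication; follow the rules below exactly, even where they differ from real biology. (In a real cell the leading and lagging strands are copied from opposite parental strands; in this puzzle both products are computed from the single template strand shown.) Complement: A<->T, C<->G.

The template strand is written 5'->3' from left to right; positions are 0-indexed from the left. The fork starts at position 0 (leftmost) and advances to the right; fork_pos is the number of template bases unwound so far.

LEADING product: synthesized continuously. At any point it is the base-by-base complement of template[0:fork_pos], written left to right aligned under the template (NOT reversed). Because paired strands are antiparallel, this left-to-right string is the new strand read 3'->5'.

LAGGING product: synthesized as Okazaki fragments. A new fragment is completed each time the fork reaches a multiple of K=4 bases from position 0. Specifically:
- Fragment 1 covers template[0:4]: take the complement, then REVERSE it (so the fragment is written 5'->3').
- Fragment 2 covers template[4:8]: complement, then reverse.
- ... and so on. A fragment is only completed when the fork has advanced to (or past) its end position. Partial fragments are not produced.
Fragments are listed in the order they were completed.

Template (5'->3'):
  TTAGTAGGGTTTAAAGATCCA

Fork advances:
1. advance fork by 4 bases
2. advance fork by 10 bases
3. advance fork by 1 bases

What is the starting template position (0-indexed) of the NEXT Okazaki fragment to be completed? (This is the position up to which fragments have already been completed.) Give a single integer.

Step 1: advance 4 -> fork_pos = 0 + 4 = 4. Reached multiple(s) of 4: 4 -> fragment 1 completed (1 total).
Step 2: advance 10 -> fork_pos = 4 + 10 = 14. Reached multiple(s) of 4: 8, 12 -> fragments 2-3 completed (3 total).
Step 3: advance 1 -> fork_pos = 14 + 1 = 15. Next multiple of 4 is 16 (not reached); still 3 fragment(s).
3 fragment(s) completed, covering template[0:12] (3 x 4 = 12). The next fragment, fragment 4, covers template[12:16], so it starts at position 12.

Answer: 12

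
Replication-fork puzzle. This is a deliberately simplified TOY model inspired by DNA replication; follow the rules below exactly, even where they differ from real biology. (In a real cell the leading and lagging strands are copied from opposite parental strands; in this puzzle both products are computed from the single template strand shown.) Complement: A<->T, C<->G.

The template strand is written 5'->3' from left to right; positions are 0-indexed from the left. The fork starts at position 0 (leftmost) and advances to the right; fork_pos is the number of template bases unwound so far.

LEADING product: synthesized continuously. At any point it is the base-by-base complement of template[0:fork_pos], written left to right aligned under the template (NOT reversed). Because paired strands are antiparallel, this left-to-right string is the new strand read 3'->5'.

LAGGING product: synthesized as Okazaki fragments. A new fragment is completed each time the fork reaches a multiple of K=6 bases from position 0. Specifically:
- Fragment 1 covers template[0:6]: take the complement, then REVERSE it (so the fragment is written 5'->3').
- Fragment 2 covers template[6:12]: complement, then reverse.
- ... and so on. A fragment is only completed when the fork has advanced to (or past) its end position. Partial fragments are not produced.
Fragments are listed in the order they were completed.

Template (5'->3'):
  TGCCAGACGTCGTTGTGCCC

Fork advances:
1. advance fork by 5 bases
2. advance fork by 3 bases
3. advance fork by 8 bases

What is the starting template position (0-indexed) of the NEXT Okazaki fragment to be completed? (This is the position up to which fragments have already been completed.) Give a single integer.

Answer: 12

Derivation:
Step 1: advance 5 -> fork_pos = 0 + 5 = 5. Next multiple of 6 is 6 (not reached); still 0 fragment(s).
Step 2: advance 3 -> fork_pos = 5 + 3 = 8. Reached multiple(s) of 6: 6 -> fragment 1 completed (1 total).
Step 3: advance 8 -> fork_pos = 8 + 8 = 16. Reached multiple(s) of 6: 12 -> fragment 2 completed (2 total).
2 fragment(s) completed, covering template[0:12] (2 x 6 = 12). The next fragment, fragment 3, covers template[12:18], so it starts at position 12.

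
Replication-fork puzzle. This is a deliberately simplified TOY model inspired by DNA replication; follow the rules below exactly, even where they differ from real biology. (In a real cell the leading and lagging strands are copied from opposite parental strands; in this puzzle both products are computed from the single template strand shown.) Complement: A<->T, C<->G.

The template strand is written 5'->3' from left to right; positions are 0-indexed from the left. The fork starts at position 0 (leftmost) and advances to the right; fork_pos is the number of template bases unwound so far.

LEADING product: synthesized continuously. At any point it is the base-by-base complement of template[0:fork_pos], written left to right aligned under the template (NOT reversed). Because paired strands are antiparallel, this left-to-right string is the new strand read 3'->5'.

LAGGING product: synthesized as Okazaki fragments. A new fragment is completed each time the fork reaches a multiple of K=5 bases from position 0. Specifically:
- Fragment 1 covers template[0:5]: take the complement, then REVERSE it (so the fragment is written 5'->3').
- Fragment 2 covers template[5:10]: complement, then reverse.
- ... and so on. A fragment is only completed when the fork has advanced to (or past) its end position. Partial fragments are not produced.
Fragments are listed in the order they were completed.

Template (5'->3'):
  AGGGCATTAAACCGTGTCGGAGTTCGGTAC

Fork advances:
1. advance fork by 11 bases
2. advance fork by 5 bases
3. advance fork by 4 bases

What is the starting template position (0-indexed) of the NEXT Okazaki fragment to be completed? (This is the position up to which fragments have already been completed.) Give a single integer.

Step 1: advance 11 -> fork_pos = 0 + 11 = 11. Reached multiple(s) of 5: 5, 10 -> fragments 1-2 completed (2 total).
Step 2: advance 5 -> fork_pos = 11 + 5 = 16. Reached multiple(s) of 5: 15 -> fragment 3 completed (3 total).
Step 3: advance 4 -> fork_pos = 16 + 4 = 20. Reached multiple(s) of 5: 20 -> fragment 4 completed (4 total).
4 fragment(s) completed, covering template[0:20] (4 x 5 = 20). The next fragment, fragment 5, covers template[20:25], so it starts at position 20.

Answer: 20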